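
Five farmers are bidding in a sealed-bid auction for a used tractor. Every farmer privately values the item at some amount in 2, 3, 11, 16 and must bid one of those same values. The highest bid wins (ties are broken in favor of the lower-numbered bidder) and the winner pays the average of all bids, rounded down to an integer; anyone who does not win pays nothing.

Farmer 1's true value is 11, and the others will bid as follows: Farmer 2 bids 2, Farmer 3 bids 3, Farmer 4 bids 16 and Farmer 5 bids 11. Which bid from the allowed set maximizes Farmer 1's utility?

Bid 2: loses, pays 0, utility 0.
Bid 3: loses, pays 0, utility 0.
Bid 11: loses, pays 0, utility 0.
Bid 16: wins, pays 9, utility 11 - 9 = 2.
The best choice is 16 with utility 2.

16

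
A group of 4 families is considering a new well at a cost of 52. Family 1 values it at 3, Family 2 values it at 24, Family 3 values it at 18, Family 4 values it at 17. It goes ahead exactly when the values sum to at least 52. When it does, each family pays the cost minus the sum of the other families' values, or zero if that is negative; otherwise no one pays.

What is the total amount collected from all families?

Total value 62 ≥ cost 52, so it is built.
Family 1: others sum to 59; max(0, 52 - 59) = 0.
Family 2: others sum to 38; max(0, 52 - 38) = 14.
Family 3: others sum to 44; max(0, 52 - 44) = 8.
Family 4: others sum to 45; max(0, 52 - 45) = 7.
Total collected = 0 + 14 + 8 + 7 = 29.

29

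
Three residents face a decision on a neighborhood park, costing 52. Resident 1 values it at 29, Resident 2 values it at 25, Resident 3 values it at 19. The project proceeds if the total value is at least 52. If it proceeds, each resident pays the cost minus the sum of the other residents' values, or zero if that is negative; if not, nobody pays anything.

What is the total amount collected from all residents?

Total value 73 ≥ cost 52, so it is built.
Resident 1: others sum to 44; max(0, 52 - 44) = 8.
Resident 2: others sum to 48; max(0, 52 - 48) = 4.
Resident 3: others sum to 54; max(0, 52 - 54) = 0.
Total collected = 8 + 4 + 0 = 12.

12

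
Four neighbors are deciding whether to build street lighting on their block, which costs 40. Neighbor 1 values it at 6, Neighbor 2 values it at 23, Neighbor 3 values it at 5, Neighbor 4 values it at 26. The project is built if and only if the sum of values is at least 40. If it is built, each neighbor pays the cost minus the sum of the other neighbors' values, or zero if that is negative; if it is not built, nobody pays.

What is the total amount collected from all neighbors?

Total value 60 ≥ cost 40, so it is built.
Neighbor 1: others sum to 54; max(0, 40 - 54) = 0.
Neighbor 2: others sum to 37; max(0, 40 - 37) = 3.
Neighbor 3: others sum to 55; max(0, 40 - 55) = 0.
Neighbor 4: others sum to 34; max(0, 40 - 34) = 6.
Total collected = 0 + 3 + 0 + 6 = 9.

9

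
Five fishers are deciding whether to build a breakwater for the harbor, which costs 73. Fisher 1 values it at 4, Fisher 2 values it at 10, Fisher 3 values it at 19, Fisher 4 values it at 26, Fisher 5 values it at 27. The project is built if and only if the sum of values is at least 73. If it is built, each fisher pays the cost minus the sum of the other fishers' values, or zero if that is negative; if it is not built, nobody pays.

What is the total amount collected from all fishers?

33

Total value 86 ≥ cost 73, so it is built.
Fisher 1: others sum to 82; max(0, 73 - 82) = 0.
Fisher 2: others sum to 76; max(0, 73 - 76) = 0.
Fisher 3: others sum to 67; max(0, 73 - 67) = 6.
Fisher 4: others sum to 60; max(0, 73 - 60) = 13.
Fisher 5: others sum to 59; max(0, 73 - 59) = 14.
Total collected = 0 + 0 + 6 + 13 + 14 = 33.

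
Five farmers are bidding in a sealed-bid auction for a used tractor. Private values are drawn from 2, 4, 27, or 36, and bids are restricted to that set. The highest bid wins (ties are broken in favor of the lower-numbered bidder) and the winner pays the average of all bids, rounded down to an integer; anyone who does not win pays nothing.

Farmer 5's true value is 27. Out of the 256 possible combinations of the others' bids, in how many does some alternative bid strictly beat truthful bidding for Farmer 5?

65

Others bid (2, 2, 2, 2): truth gives 20; bid 4 gives 25 > 20. Violating.
Others bid (2, 2, 2, 27): truth gives 0; bid 36 gives 14 > 0. Violating.
Others bid (2, 2, 4, 27): truth gives 0; bid 36 gives 13 > 0. Violating.
Others bid (2, 2, 27, 2): truth gives 0; bid 36 gives 14 > 0. Violating.
Others bid (2, 2, 2, 4): truth gives 20; no alternative beats it.
Others bid (2, 2, 2, 36): truth gives 0; no alternative beats it.
(Checking all 256 profiles: 65 have a profitable deviation, 191 do not.)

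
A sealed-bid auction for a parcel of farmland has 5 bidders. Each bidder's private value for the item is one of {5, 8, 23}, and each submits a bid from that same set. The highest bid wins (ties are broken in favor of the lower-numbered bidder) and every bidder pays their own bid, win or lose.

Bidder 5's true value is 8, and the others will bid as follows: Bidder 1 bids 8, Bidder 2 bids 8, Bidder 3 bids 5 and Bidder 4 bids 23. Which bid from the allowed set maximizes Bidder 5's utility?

5

Bid 5: loses but pays 5, utility -5.
Bid 8: loses but pays 8, utility -8.
Bid 23: loses but pays 23, utility -23.
The best choice is 5 with utility -5.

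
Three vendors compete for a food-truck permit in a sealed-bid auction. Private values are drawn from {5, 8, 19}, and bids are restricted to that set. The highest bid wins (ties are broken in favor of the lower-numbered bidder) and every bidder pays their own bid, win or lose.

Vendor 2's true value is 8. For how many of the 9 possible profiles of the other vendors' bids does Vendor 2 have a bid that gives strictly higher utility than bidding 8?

Others bid (5, 19): truth gives -8; bid 5 gives -5 > -8. Violating.
Others bid (8, 5): truth gives -8; bid 5 gives -5 > -8. Violating.
Others bid (8, 8): truth gives -8; bid 5 gives -5 > -8. Violating.
Others bid (8, 19): truth gives -8; bid 5 gives -5 > -8. Violating.
Others bid (5, 5): truth gives 0; no alternative beats it.
Others bid (5, 8): truth gives 0; no alternative beats it.
(Checking all 9 profiles: 7 have a profitable deviation, 2 do not.)

7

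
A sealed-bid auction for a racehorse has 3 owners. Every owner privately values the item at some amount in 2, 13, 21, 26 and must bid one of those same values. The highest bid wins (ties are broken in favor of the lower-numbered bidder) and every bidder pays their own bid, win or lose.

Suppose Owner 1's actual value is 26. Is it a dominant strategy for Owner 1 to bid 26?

No

Consider the case where Owner 2 bids 2 and Owner 3 bids 2.
Truthful bid 26: wins, pays 26, utility 26 - 26 = 0.
Bid 2 instead: wins, pays 2, utility 26 - 2 = 24.
Since 24 > 0, bidding 2 is strictly better here, so truthful bidding is not dominant.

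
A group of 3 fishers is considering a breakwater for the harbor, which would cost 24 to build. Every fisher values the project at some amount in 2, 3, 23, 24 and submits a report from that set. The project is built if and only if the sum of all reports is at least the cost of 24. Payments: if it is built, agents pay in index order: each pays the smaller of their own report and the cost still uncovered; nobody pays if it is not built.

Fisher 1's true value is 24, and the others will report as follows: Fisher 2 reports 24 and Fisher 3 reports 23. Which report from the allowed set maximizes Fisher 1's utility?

2

Report 2: project built, pays 2, utility 24 - 2 = 22.
Report 3: project built, pays 3, utility 24 - 3 = 21.
Report 23: project built, pays 23, utility 24 - 23 = 1.
Report 24: project built, pays 24, utility 24 - 24 = 0.
The best choice is 2 with utility 22.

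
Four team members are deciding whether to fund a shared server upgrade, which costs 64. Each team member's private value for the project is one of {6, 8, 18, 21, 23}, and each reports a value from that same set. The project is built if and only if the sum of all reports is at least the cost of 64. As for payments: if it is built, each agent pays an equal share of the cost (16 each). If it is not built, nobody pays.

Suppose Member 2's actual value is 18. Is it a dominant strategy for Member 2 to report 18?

Consider the case where Member 1 reports 6, Member 3 reports 18 and Member 4 reports 18.
Truthful report 18: project not built, utility 0.
Report 23 instead: project built, pays 16, utility 18 - 16 = 2.
Since 2 > 0, reporting 23 is strictly better here, so truthful reporting is not dominant.

No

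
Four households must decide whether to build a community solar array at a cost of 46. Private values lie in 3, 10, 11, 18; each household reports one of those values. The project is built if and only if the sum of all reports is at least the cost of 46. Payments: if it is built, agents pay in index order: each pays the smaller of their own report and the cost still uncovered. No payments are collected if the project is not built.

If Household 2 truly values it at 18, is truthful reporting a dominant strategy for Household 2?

No

Consider the case where Household 1 reports 3, Household 3 reports 18 and Household 4 reports 18.
Truthful report 18: project built, pays 18, utility 18 - 18 = 0.
Report 10 instead: project built, pays 10, utility 18 - 10 = 8.
Since 8 > 0, reporting 10 is strictly better here, so truthful reporting is not dominant.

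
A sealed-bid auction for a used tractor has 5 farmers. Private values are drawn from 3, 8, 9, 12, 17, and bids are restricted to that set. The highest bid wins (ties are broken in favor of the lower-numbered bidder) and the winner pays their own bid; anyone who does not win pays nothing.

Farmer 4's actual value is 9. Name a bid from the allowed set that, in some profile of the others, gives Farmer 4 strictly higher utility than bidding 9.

Suppose Farmer 1 bids 3, Farmer 2 bids 3, Farmer 3 bids 3 and Farmer 5 bids 3.
Bid 9: wins, pays 9, utility 9 - 9 = 0.
Bid 8: wins, pays 8, utility 9 - 8 = 1.
So bidding 8 beats truth here (1 > 0).

8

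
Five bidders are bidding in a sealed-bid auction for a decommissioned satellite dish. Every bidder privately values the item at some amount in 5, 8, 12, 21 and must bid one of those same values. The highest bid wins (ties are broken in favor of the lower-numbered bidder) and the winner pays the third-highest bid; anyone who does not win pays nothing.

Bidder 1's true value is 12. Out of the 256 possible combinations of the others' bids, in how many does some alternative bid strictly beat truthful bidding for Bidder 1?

Others bid (5, 5, 5, 21): truth gives 0; bid 21 gives 7 > 0. Violating.
Others bid (5, 5, 8, 21): truth gives 0; bid 21 gives 4 > 0. Violating.
Others bid (5, 5, 21, 5): truth gives 0; bid 21 gives 7 > 0. Violating.
Others bid (5, 5, 21, 8): truth gives 0; bid 21 gives 4 > 0. Violating.
Others bid (5, 5, 5, 5): truth gives 7; no alternative beats it.
Others bid (5, 5, 5, 8): truth gives 7; no alternative beats it.
(Checking all 256 profiles: 32 have a profitable deviation, 224 do not.)

32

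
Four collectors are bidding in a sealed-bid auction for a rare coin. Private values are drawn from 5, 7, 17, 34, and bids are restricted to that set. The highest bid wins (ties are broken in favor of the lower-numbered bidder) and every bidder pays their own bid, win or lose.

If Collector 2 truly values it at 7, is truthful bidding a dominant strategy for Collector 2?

Consider the case where Collector 1 bids 5, Collector 3 bids 5 and Collector 4 bids 17.
Truthful bid 7: loses but pays 7, utility -7.
Bid 5 instead: loses but pays 5, utility -5.
Since -5 > -7, bidding 5 is strictly better here, so truthful bidding is not dominant.

No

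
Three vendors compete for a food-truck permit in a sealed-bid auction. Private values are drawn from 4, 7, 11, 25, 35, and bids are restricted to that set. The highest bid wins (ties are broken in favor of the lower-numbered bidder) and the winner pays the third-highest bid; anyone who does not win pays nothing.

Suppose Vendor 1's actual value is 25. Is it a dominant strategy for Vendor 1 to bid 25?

Consider the case where Vendor 2 bids 4 and Vendor 3 bids 35.
Truthful bid 25: loses, pays 0, utility 0.
Bid 35 instead: wins, pays 4, utility 25 - 4 = 21.
Since 21 > 0, bidding 35 is strictly better here, so truthful bidding is not dominant.

No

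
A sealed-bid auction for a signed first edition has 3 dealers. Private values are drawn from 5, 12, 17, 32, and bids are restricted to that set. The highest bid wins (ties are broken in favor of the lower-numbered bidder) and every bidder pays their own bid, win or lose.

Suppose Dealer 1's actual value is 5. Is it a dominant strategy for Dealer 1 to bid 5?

Check each profile of the others' bids and compare truth against every alternative bid.
Others bid (5, 5): truth gives 0, best alternative gives -7.
Others bid (5, 17): truth gives -5, best alternative gives -12.
Others bid (5, 32): truth gives -5, best alternative gives -12.
Others bid (12, 17): truth gives -5, best alternative gives -12.
Others bid (12, 32): truth gives -5, best alternative gives -12.
Others bid (17, 5): truth gives -5, best alternative gives -12.
(Remaining 10 profiles checked similarly; truth is weakly best in each.)
In every case the truthful bid is at least as good as any alternative, so it is a dominant strategy.

Yes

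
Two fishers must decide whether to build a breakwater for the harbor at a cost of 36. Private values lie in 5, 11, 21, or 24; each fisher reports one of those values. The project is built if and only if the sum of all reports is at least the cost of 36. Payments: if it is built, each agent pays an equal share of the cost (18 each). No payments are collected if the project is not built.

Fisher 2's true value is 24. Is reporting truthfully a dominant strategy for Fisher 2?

Yes

Check each profile of the others' reports and compare truth against every alternative report.
Others report (21): truth gives 6, best alternative gives 6.
Others report (24): truth gives 6, best alternative gives 6.
Others report (5): truth gives 0, best alternative gives 0.
Others report (11): truth gives 0, best alternative gives 0.
In every case the truthful report is at least as good as any alternative, so it is a dominant strategy.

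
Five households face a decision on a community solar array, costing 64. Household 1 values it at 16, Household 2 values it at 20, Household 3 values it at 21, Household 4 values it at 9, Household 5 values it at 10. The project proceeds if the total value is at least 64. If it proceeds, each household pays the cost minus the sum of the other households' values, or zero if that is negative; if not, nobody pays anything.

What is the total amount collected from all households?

21

Total value 76 ≥ cost 64, so it is built.
Household 1: others sum to 60; max(0, 64 - 60) = 4.
Household 2: others sum to 56; max(0, 64 - 56) = 8.
Household 3: others sum to 55; max(0, 64 - 55) = 9.
Household 4: others sum to 67; max(0, 64 - 67) = 0.
Household 5: others sum to 66; max(0, 64 - 66) = 0.
Total collected = 4 + 8 + 9 + 0 + 0 = 21.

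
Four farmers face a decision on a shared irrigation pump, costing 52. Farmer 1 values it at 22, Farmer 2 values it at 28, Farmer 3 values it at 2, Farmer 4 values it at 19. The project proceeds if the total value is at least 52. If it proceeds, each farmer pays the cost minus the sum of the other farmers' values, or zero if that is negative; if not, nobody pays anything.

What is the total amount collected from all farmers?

Total value 71 ≥ cost 52, so it is built.
Farmer 1: others sum to 49; max(0, 52 - 49) = 3.
Farmer 2: others sum to 43; max(0, 52 - 43) = 9.
Farmer 3: others sum to 69; max(0, 52 - 69) = 0.
Farmer 4: others sum to 52; max(0, 52 - 52) = 0.
Total collected = 3 + 9 + 0 + 0 = 12.

12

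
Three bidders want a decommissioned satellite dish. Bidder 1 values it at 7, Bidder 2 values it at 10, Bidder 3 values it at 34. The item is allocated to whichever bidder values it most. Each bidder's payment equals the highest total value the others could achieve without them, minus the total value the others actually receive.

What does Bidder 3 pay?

10

Bidder 3 has the highest value and receives the item.
Without Bidder 3, the item would go to the next-highest value, 10, so the others could achieve 10.
With Bidder 3 present and winning, the others receive nothing, so their total is 0.
Payment = 10 - 0 = 10.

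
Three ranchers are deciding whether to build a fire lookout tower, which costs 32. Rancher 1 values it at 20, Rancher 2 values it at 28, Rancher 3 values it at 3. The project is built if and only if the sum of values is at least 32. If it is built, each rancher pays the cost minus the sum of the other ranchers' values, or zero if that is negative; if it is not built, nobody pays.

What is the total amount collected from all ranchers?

Total value 51 ≥ cost 32, so it is built.
Rancher 1: others sum to 31; max(0, 32 - 31) = 1.
Rancher 2: others sum to 23; max(0, 32 - 23) = 9.
Rancher 3: others sum to 48; max(0, 32 - 48) = 0.
Total collected = 1 + 9 + 0 = 10.

10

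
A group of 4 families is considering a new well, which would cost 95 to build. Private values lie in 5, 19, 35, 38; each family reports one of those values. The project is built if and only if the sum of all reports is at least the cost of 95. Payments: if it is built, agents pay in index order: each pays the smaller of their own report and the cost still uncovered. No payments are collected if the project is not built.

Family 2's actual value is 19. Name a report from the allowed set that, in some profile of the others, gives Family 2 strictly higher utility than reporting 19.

5

Suppose Family 1 reports 19, Family 3 reports 35 and Family 4 reports 38.
Report 19: project built, pays 19, utility 19 - 19 = 0.
Report 5: project built, pays 5, utility 19 - 5 = 14.
So reporting 5 beats truth here (14 > 0).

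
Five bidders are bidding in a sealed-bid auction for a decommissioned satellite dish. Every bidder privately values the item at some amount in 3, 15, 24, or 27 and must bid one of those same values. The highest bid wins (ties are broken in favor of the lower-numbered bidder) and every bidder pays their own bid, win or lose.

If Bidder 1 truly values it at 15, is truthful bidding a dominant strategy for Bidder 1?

No

Consider the case where Bidder 2 bids 3, Bidder 3 bids 3, Bidder 4 bids 3 and Bidder 5 bids 3.
Truthful bid 15: wins, pays 15, utility 15 - 15 = 0.
Bid 3 instead: wins, pays 3, utility 15 - 3 = 12.
Since 12 > 0, bidding 3 is strictly better here, so truthful bidding is not dominant.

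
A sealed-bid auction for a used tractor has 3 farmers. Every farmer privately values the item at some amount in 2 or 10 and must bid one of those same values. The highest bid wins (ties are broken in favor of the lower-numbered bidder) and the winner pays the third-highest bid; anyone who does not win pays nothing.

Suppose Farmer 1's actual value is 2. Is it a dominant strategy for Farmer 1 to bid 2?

Check each profile of the others' bids and compare truth against every alternative bid.
Others bid (10, 10): truth gives 0, best alternative gives -8.
Others bid (2, 2): truth gives 0, best alternative gives 0.
Others bid (2, 10): truth gives 0, best alternative gives 0.
Others bid (10, 2): truth gives 0, best alternative gives 0.
In every case the truthful bid is at least as good as any alternative, so it is a dominant strategy.

Yes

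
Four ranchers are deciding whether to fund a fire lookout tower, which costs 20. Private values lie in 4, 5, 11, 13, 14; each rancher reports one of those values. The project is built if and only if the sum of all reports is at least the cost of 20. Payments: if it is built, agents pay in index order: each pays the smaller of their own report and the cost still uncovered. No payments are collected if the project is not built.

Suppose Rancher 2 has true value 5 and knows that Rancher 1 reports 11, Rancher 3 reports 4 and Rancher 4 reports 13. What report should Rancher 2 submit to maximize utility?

Report 4: project built, pays 4, utility 5 - 4 = 1.
Report 5: project built, pays 5, utility 5 - 5 = 0.
Report 11: project built, pays 9, utility 5 - 9 = -4.
Report 13: project built, pays 9, utility 5 - 9 = -4.
Report 14: project built, pays 9, utility 5 - 9 = -4.
The best choice is 4 with utility 1.

4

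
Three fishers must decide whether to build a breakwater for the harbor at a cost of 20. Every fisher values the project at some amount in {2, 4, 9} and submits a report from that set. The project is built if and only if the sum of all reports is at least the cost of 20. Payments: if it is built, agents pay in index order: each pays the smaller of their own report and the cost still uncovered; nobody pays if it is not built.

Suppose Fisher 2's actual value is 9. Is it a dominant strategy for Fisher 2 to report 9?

Consider the case where Fisher 1 reports 9 and Fisher 3 reports 9.
Truthful report 9: project built, pays 9, utility 9 - 9 = 0.
Report 2 instead: project built, pays 2, utility 9 - 2 = 7.
Since 7 > 0, reporting 2 is strictly better here, so truthful reporting is not dominant.

No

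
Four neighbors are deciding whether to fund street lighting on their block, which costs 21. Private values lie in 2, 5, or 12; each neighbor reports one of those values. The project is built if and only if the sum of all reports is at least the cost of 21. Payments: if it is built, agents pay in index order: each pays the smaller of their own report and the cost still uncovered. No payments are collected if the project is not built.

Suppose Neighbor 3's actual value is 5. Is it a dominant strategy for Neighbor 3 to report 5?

Consider the case where Neighbor 1 reports 2, Neighbor 2 reports 5 and Neighbor 4 reports 12.
Truthful report 5: project built, pays 5, utility 5 - 5 = 0.
Report 2 instead: project built, pays 2, utility 5 - 2 = 3.
Since 3 > 0, reporting 2 is strictly better here, so truthful reporting is not dominant.

No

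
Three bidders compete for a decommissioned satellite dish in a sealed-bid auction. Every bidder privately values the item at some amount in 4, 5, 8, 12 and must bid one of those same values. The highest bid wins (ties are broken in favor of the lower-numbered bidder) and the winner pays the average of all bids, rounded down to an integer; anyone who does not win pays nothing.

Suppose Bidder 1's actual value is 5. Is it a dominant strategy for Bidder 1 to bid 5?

Check each profile of the others' bids and compare truth against every alternative bid.
Others bid (4, 5): truth gives 1, best alternative gives 0.
Others bid (5, 4): truth gives 1, best alternative gives 0.
Others bid (4, 4): truth gives 1, best alternative gives 1.
Others bid (4, 8): truth gives 0, best alternative gives 0.
Others bid (4, 12): truth gives 0, best alternative gives 0.
Others bid (5, 5): truth gives 0, best alternative gives 0.
(Remaining 10 profiles checked similarly; truth is weakly best in each.)
In every case the truthful bid is at least as good as any alternative, so it is a dominant strategy.

Yes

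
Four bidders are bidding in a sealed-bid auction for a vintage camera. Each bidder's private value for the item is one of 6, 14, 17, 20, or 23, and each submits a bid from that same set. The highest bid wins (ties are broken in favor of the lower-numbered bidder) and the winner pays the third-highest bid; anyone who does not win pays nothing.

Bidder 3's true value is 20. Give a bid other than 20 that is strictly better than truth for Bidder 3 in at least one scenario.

Suppose Bidder 1 bids 6, Bidder 2 bids 6 and Bidder 4 bids 23.
Bid 20: loses, pays 0, utility 0.
Bid 23: wins, pays 6, utility 20 - 6 = 14.
So bidding 23 beats truth here (14 > 0).

23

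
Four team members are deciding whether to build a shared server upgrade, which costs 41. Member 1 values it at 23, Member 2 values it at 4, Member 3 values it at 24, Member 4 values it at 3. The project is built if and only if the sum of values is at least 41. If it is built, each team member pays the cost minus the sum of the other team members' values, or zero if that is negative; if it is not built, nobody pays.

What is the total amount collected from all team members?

Total value 54 ≥ cost 41, so it is built.
Member 1: others sum to 31; max(0, 41 - 31) = 10.
Member 2: others sum to 50; max(0, 41 - 50) = 0.
Member 3: others sum to 30; max(0, 41 - 30) = 11.
Member 4: others sum to 51; max(0, 41 - 51) = 0.
Total collected = 10 + 0 + 11 + 0 = 21.

21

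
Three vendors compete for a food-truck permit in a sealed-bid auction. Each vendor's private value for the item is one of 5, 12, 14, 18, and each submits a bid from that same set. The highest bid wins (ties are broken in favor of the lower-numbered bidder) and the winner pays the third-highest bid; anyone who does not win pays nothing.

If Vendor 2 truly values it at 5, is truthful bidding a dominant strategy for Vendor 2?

Yes

Check each profile of the others' bids and compare truth against every alternative bid.
Others bid (5, 5): truth gives 0, best alternative gives 0.
Others bid (5, 12): truth gives 0, best alternative gives 0.
Others bid (5, 14): truth gives 0, best alternative gives 0.
Others bid (5, 18): truth gives 0, best alternative gives 0.
Others bid (12, 5): truth gives 0, best alternative gives 0.
Others bid (12, 12): truth gives 0, best alternative gives 0.
(Remaining 10 profiles checked similarly; truth is weakly best in each.)
In every case the truthful bid is at least as good as any alternative, so it is a dominant strategy.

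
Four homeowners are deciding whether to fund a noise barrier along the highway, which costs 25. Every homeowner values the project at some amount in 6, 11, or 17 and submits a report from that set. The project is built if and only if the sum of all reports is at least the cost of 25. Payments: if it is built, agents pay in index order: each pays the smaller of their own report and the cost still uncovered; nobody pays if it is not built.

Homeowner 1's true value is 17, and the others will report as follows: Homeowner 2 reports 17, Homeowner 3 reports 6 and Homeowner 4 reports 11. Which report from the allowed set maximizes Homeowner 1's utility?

Report 6: project built, pays 6, utility 17 - 6 = 11.
Report 11: project built, pays 11, utility 17 - 11 = 6.
Report 17: project built, pays 17, utility 17 - 17 = 0.
The best choice is 6 with utility 11.

6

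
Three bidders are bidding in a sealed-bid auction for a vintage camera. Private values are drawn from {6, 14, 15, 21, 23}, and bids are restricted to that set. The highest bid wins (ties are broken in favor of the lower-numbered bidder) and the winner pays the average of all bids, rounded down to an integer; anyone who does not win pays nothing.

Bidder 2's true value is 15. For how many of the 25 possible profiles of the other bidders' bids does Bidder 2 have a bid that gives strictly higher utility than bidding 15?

Others bid (6, 6): truth gives 6; bid 14 gives 7 > 6. Violating.
Others bid (15, 6): truth gives 0; bid 21 gives 1 > 0. Violating.
Others bid (6, 14): truth gives 4; no alternative beats it.
Others bid (6, 15): truth gives 3; no alternative beats it.
(Checking all 25 profiles: 2 have a profitable deviation, 23 do not.)

2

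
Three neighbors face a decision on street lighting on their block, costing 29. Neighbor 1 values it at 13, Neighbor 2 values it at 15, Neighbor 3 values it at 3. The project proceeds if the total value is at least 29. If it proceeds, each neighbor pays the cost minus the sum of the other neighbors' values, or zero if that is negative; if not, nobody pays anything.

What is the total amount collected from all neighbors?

25

Total value 31 ≥ cost 29, so it is built.
Neighbor 1: others sum to 18; max(0, 29 - 18) = 11.
Neighbor 2: others sum to 16; max(0, 29 - 16) = 13.
Neighbor 3: others sum to 28; max(0, 29 - 28) = 1.
Total collected = 11 + 13 + 1 = 25.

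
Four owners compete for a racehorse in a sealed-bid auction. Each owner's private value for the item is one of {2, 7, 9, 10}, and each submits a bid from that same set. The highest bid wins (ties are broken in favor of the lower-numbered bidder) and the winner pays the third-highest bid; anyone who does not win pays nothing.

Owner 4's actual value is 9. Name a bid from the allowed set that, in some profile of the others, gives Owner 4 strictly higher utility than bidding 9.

10

Suppose Owner 1 bids 2, Owner 2 bids 2 and Owner 3 bids 9.
Bid 9: loses, pays 0, utility 0.
Bid 10: wins, pays 2, utility 9 - 2 = 7.
So bidding 10 beats truth here (7 > 0).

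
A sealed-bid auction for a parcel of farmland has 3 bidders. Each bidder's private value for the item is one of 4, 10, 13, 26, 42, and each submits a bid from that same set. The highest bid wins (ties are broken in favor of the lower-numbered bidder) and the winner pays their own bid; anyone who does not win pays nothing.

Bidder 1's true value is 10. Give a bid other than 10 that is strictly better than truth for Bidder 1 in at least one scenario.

Suppose Bidder 2 bids 4 and Bidder 3 bids 4.
Bid 10: wins, pays 10, utility 10 - 10 = 0.
Bid 4: wins, pays 4, utility 10 - 4 = 6.
So bidding 4 beats truth here (6 > 0).

4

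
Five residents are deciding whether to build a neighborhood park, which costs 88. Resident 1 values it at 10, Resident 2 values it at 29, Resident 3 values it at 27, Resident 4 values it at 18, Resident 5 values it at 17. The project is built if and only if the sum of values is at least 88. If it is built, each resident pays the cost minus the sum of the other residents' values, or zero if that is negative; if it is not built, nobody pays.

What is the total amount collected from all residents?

39

Total value 101 ≥ cost 88, so it is built.
Resident 1: others sum to 91; max(0, 88 - 91) = 0.
Resident 2: others sum to 72; max(0, 88 - 72) = 16.
Resident 3: others sum to 74; max(0, 88 - 74) = 14.
Resident 4: others sum to 83; max(0, 88 - 83) = 5.
Resident 5: others sum to 84; max(0, 88 - 84) = 4.
Total collected = 0 + 16 + 14 + 5 + 4 = 39.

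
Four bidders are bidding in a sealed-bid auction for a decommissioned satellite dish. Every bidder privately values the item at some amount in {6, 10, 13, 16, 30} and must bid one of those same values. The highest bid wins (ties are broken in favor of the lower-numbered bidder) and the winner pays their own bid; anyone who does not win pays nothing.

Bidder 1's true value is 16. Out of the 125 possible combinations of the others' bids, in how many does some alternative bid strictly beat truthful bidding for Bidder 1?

27

Others bid (6, 6, 6): truth gives 0; bid 6 gives 10 > 0. Violating.
Others bid (6, 6, 10): truth gives 0; bid 10 gives 6 > 0. Violating.
Others bid (6, 6, 13): truth gives 0; bid 13 gives 3 > 0. Violating.
Others bid (6, 10, 6): truth gives 0; bid 10 gives 6 > 0. Violating.
Others bid (6, 6, 16): truth gives 0; no alternative beats it.
Others bid (6, 6, 30): truth gives 0; no alternative beats it.
(Checking all 125 profiles: 27 have a profitable deviation, 98 do not.)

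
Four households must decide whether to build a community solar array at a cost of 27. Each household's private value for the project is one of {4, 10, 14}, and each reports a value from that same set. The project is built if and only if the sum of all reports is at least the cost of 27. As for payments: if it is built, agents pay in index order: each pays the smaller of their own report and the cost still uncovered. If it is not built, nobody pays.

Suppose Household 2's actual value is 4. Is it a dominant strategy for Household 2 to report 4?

Yes

Check each profile of the others' reports and compare truth against every alternative report.
Others report (4, 4, 10): truth gives 0, best alternative gives -6.
Others report (4, 4, 14): truth gives 0, best alternative gives -6.
Others report (4, 10, 4): truth gives 0, best alternative gives -6.
Others report (4, 10, 10): truth gives 0, best alternative gives -6.
Others report (4, 10, 14): truth gives 0, best alternative gives -6.
Others report (4, 14, 4): truth gives 0, best alternative gives -6.
(Remaining 21 profiles checked similarly; truth is weakly best in each.)
In every case the truthful report is at least as good as any alternative, so it is a dominant strategy.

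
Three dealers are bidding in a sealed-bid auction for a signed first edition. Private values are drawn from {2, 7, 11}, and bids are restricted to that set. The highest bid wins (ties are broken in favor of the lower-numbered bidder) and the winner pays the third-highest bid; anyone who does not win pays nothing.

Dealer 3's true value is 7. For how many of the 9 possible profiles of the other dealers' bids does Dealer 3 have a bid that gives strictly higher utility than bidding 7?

2

Others bid (2, 7): truth gives 0; bid 11 gives 5 > 0. Violating.
Others bid (7, 2): truth gives 0; bid 11 gives 5 > 0. Violating.
Others bid (2, 2): truth gives 5; no alternative beats it.
Others bid (2, 11): truth gives 0; no alternative beats it.
(Checking all 9 profiles: 2 have a profitable deviation, 7 do not.)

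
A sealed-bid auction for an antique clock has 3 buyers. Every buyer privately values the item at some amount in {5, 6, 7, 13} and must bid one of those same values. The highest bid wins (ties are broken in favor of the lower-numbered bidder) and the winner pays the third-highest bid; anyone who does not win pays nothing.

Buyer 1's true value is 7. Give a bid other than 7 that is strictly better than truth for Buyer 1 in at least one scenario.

13

Suppose Buyer 2 bids 5 and Buyer 3 bids 13.
Bid 7: loses, pays 0, utility 0.
Bid 13: wins, pays 5, utility 7 - 5 = 2.
So bidding 13 beats truth here (2 > 0).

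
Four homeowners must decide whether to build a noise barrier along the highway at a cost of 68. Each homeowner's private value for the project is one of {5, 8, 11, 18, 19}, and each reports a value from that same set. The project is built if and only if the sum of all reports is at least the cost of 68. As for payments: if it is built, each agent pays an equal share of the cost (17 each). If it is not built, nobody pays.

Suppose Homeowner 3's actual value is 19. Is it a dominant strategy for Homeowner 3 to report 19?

Check each profile of the others' reports and compare truth against every alternative report.
Others report (11, 19, 19): truth gives 2, best alternative gives 0.
Others report (19, 11, 19): truth gives 2, best alternative gives 0.
Others report (19, 19, 11): truth gives 2, best alternative gives 0.
Others report (18, 18, 18): truth gives 2, best alternative gives 2.
Others report (18, 18, 19): truth gives 2, best alternative gives 2.
Others report (18, 19, 18): truth gives 2, best alternative gives 2.
(Remaining 119 profiles checked similarly; truth is weakly best in each.)
In every case the truthful report is at least as good as any alternative, so it is a dominant strategy.

Yes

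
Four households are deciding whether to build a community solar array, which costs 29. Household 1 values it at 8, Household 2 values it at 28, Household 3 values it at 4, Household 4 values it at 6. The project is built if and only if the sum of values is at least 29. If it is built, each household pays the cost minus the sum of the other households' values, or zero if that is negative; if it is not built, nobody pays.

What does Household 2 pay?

Total value 46 ≥ cost 29, so the project is built.
The other households' values sum to 18.
Cost minus that sum is 29 - 18 = 11.

11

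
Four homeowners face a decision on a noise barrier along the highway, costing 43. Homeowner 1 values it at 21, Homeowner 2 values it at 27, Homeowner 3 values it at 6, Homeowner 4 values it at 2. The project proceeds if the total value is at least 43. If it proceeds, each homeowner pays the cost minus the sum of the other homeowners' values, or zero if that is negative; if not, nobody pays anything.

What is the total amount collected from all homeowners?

22

Total value 56 ≥ cost 43, so it is built.
Homeowner 1: others sum to 35; max(0, 43 - 35) = 8.
Homeowner 2: others sum to 29; max(0, 43 - 29) = 14.
Homeowner 3: others sum to 50; max(0, 43 - 50) = 0.
Homeowner 4: others sum to 54; max(0, 43 - 54) = 0.
Total collected = 8 + 14 + 0 + 0 = 22.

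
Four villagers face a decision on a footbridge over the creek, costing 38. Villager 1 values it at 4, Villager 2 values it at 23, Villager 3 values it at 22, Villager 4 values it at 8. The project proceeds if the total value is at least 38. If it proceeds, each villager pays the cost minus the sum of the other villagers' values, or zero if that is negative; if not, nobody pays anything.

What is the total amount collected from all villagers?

7

Total value 57 ≥ cost 38, so it is built.
Villager 1: others sum to 53; max(0, 38 - 53) = 0.
Villager 2: others sum to 34; max(0, 38 - 34) = 4.
Villager 3: others sum to 35; max(0, 38 - 35) = 3.
Villager 4: others sum to 49; max(0, 38 - 49) = 0.
Total collected = 0 + 4 + 3 + 0 = 7.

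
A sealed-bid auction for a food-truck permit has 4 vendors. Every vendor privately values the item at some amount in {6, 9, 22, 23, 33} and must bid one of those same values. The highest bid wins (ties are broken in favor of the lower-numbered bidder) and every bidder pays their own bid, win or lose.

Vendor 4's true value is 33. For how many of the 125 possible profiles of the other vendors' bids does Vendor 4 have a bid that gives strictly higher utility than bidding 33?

88

Others bid (6, 6, 6): truth gives 0; bid 9 gives 24 > 0. Violating.
Others bid (6, 6, 9): truth gives 0; bid 22 gives 11 > 0. Violating.
Others bid (6, 6, 22): truth gives 0; bid 23 gives 10 > 0. Violating.
Others bid (6, 6, 33): truth gives -33; bid 6 gives -6 > -33. Violating.
Others bid (6, 6, 23): truth gives 0; no alternative beats it.
Others bid (6, 9, 23): truth gives 0; no alternative beats it.
(Checking all 125 profiles: 88 have a profitable deviation, 37 do not.)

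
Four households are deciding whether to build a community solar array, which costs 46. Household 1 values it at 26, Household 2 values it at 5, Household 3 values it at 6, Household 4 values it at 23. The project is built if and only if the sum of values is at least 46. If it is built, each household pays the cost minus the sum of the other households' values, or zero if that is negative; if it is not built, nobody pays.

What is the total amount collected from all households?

21

Total value 60 ≥ cost 46, so it is built.
Household 1: others sum to 34; max(0, 46 - 34) = 12.
Household 2: others sum to 55; max(0, 46 - 55) = 0.
Household 3: others sum to 54; max(0, 46 - 54) = 0.
Household 4: others sum to 37; max(0, 46 - 37) = 9.
Total collected = 12 + 0 + 0 + 9 = 21.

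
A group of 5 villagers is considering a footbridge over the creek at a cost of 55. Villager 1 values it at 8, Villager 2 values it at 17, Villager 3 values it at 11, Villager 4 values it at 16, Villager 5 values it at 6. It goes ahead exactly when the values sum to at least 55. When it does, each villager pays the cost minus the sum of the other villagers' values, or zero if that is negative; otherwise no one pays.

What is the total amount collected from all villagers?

43

Total value 58 ≥ cost 55, so it is built.
Villager 1: others sum to 50; max(0, 55 - 50) = 5.
Villager 2: others sum to 41; max(0, 55 - 41) = 14.
Villager 3: others sum to 47; max(0, 55 - 47) = 8.
Villager 4: others sum to 42; max(0, 55 - 42) = 13.
Villager 5: others sum to 52; max(0, 55 - 52) = 3.
Total collected = 5 + 14 + 8 + 13 + 3 = 43.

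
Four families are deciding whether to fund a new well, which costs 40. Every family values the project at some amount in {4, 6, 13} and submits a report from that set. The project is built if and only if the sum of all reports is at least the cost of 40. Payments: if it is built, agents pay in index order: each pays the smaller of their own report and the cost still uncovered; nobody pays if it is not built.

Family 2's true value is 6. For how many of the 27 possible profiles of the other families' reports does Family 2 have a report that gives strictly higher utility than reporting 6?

1

Others report (13, 13, 13): truth gives 0; report 4 gives 2 > 0. Violating.
Others report (4, 4, 4): truth gives 0; no alternative beats it.
Others report (4, 4, 6): truth gives 0; no alternative beats it.
(Checking all 27 profiles: 1 has a profitable deviation, 26 do not.)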